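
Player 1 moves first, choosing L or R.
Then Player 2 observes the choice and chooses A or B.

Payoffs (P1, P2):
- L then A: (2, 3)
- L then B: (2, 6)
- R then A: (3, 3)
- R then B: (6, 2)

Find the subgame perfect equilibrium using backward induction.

P1 plays R, P2 plays B after L and A after R; Payoff (3, 3)

Work:
Backward induction:
After L: P2 chooses B → P1 gets 2
After R: P2 chooses A → P1 gets 3
P1 chooses R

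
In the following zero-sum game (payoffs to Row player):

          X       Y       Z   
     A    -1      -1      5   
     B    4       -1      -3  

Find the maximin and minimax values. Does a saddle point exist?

Maximin = -1, Minimax = -1, Saddle: True

Work:
Row minimums: [-1, -3] → maximin = -1
Column maximums: [4, -1, 5] → minimax = -1
Saddle point exists! Game value = -1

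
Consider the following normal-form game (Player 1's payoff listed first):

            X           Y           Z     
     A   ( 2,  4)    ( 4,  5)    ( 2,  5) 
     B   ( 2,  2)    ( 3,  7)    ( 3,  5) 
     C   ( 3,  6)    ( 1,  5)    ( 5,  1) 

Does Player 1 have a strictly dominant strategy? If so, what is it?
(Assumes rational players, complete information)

No strictly dominant strategy exists for Player 1

Work:
A strategy strictly dominates another if it gives a strictly higher payoff against every opponent action. Compare each pair of P1's strategies column-by-column:
  A vs B: [2 vs 2, 4 vs 3, 2 vs 3] → A does not strictly dominate B (column X: 2 ≤ 2)
  A vs C: [2 vs 3, 4 vs 1, 2 vs 5] → A does not strictly dominate C (column X: 2 ≤ 3)
  B vs A: [2 vs 2, 3 vs 4, 3 vs 2] → B does not strictly dominate A (column X: 2 ≤ 2)
  B vs C: [2 vs 3, 3 vs 1, 3 vs 5] → B does not strictly dominate C (column X: 2 ≤ 3)
  C vs A: [3 vs 2, 1 vs 4, 5 vs 2] → C does not strictly dominate A (column Y: 1 ≤ 4)
  C vs B: [3 vs 2, 1 vs 3, 5 vs 3] → C does not strictly dominate B (column Y: 1 ≤ 3)
No single strategy strictly dominates all others → no strictly dominant strategy.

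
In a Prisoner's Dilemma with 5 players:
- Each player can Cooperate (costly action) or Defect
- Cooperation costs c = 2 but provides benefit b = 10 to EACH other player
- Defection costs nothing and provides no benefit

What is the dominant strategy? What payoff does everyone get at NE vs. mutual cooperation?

Dominant: Defect; NE payoff = 0; Coop payoff = 38

Work:
Defect dominates (saves cost c = 2, benefit to others is external)
NE: All defect → everyone gets 0
If all cooperate: each receives (4)×10 - 2 = 38
Social dilemma: 38 > 0 but NE gives 0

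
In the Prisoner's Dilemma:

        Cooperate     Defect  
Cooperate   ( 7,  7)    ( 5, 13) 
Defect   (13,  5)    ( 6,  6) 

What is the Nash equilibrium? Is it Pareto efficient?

(Defect, Defect) is NE; not Pareto efficient

Work:
Defect dominates Cooperate for both players:
If P2 cooperates: Defect (13) > Cooperate (7)
If P2 defects: Defect (6) > Cooperate (5)
NE: (Defect, Defect) with payoff (6, 6)
But (Cooperate, Cooperate) = (7, 7) Pareto dominates (6, 6)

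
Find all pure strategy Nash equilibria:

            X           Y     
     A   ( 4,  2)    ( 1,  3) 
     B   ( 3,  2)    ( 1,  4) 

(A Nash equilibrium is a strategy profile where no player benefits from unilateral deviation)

Nash equilibrium: (A, Y), (B, Y)

Work:
Best responses:
  P1 vs X: payoffs [4, 3] → best response A (payoff 4)
  P1 vs Y: payoffs [1, 1] → best response A/B (payoff 1)
  P2 vs A: payoffs [2, 3] → best response Y (payoff 3)
  P2 vs B: payoffs [2, 4] → best response Y (payoff 4)
Mutual best responses: (A,Y), (B,Y) → Nash equilibria.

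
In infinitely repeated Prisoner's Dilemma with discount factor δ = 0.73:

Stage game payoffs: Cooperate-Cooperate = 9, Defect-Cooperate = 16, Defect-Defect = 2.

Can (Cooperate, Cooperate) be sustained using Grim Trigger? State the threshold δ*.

δ* = 0.5; since δ = 0.73 ≥ 0.5, cooperation can be sustained

Work:
For Grim Trigger:
Cooperate forever: 9/(1-δ)
Defect then punished: 16 + 2·δ/(1-δ)
Need: 9/(1-δ) ≥ 16 + 2·δ/(1-δ)
Solving: δ ≥ (T-R)/(T-P) = (16-9)/(16-2) = 0.5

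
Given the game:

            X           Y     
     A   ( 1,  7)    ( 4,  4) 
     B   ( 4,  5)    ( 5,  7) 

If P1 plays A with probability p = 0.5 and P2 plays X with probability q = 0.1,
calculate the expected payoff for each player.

E[P1] = 4.3, E[P2] = 5.55

Work:
E[P1] = p·q·π₁(A,X) + p·(1-q)·π₁(A,Y) + (1-p)·q·π₁(B,X) + (1-p)·(1-q)·π₁(B,Y)
= 0.5·0.1·1 + 0.5·0.9·4 + 0.5·0.1·4 + 0.5·0.9·5
= 4.3

E[P2] = 5.55 (similar calculation)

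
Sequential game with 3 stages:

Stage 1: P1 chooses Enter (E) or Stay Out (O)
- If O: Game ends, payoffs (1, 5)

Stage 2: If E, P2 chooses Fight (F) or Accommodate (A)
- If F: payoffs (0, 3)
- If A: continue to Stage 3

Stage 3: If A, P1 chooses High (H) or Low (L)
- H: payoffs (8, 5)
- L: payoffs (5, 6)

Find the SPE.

SPE: (E, A, H); Outcome (8, 5)

Work:
Stage 3: P1 chooses H (8 vs 5)
Stage 2: P2: F->3, A->5 (anticipating H). Choose A
Stage 1: P1: O->1, E->8 (anticipating A, H). Choose E
SPE path: E -> A -> H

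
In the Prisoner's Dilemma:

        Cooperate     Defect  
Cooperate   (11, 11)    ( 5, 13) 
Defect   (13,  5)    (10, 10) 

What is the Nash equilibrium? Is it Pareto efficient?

(Defect, Defect) is NE; not Pareto efficient

Work:
Defect dominates Cooperate for both players:
If P2 cooperates: Defect (13) > Cooperate (11)
If P2 defects: Defect (10) > Cooperate (5)
NE: (Defect, Defect) with payoff (10, 10)
But (Cooperate, Cooperate) = (11, 11) Pareto dominates (10, 10)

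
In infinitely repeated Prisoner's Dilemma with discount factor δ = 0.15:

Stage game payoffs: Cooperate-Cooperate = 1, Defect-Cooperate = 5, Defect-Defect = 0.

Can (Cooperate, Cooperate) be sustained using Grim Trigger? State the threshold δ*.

δ* = 0.8; since δ = 0.15 < 0.8, cooperation cannot be sustained

Work:
For Grim Trigger:
Cooperate forever: 1/(1-δ)
Defect then punished: 5 + 0·δ/(1-δ)
Need: 1/(1-δ) ≥ 5 + 0·δ/(1-δ)
Solving: δ ≥ (T-R)/(T-P) = (5-1)/(5-0) = 0.8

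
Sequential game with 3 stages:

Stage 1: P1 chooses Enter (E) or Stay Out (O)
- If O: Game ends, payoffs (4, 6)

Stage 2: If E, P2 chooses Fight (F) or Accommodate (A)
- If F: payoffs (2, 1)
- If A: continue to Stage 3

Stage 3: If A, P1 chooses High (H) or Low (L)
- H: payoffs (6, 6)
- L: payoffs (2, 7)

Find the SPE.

SPE: (E, A, H); Outcome (6, 6)

Work:
Stage 3: P1 chooses H (6 vs 2)
Stage 2: P2: F->1, A->6 (anticipating H). Choose A
Stage 1: P1: O->4, E->6 (anticipating A, H). Choose E
SPE path: E -> A -> H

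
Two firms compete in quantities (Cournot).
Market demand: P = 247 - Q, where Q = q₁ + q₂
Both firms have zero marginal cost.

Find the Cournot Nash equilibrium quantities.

q₁* = q₂* = 82.33; P* = 82.33

Work:
Profit: π_i = P·q_i = (a - q_i - q_j)·q_i
FOC: ∂π_i/∂q_i = a - 2q_i - q_j = 0
Reaction function: q_i = (247 - q_j)/2
Symmetry: q* = 247/3 = 82.33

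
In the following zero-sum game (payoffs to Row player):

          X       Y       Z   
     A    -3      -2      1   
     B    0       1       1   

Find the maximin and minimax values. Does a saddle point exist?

Maximin = 0, Minimax = 0, Saddle: True

Work:
Row minimums: [-3, 0] → maximin = 0
Column maximums: [0, 1, 1] → minimax = 0
Saddle point exists! Game value = 0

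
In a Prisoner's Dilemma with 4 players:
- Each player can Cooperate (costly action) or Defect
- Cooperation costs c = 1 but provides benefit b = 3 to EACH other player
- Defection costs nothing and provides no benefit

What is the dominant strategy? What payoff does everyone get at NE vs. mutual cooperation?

Dominant: Defect; NE payoff = 0; Coop payoff = 8

Work:
Defect dominates (saves cost c = 1, benefit to others is external)
NE: All defect → everyone gets 0
If all cooperate: each receives (3)×3 - 1 = 8
Social dilemma: 8 > 0 but NE gives 0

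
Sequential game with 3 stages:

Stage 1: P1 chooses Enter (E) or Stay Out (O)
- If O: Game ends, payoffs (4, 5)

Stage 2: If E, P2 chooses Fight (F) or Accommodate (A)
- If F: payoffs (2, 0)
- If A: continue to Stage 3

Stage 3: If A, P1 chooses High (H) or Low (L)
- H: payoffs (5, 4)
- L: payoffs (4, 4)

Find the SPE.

SPE: (E, A, H); Outcome (5, 4)

Work:
Stage 3: P1 chooses H (5 vs 4)
Stage 2: P2: F->0, A->4 (anticipating H). Choose A
Stage 1: P1: O->4, E->5 (anticipating A, H). Choose E
SPE path: E -> A -> H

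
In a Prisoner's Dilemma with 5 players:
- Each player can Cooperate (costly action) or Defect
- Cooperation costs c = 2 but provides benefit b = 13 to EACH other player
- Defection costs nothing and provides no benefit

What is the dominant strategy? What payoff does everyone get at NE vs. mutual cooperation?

Dominant: Defect; NE payoff = 0; Coop payoff = 50

Work:
Defect dominates (saves cost c = 2, benefit to others is external)
NE: All defect → everyone gets 0
If all cooperate: each receives (4)×13 - 2 = 50
Social dilemma: 50 > 0 but NE gives 0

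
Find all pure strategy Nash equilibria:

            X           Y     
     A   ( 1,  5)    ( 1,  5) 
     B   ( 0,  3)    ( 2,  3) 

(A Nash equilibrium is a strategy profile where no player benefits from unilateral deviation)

Nash equilibrium: (A, X), (B, Y)

Work:
Best responses:
  P1 vs X: payoffs [1, 0] → best response A (payoff 1)
  P1 vs Y: payoffs [1, 2] → best response B (payoff 2)
  P2 vs A: payoffs [5, 5] → best response X/Y (payoff 5)
  P2 vs B: payoffs [3, 3] → best response X/Y (payoff 3)
Mutual best responses: (A,X), (B,Y) → Nash equilibria.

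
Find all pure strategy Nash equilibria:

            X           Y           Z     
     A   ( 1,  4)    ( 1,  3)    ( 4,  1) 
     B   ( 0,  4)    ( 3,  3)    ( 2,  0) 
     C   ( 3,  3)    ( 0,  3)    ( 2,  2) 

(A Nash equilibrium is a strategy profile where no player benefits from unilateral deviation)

Nash equilibrium: (C, X)

Work:
Best responses:
  P1 vs X: payoffs [1, 0, 3] → best response C (payoff 3)
  P1 vs Y: payoffs [1, 3, 0] → best response B (payoff 3)
  P1 vs Z: payoffs [4, 2, 2] → best response A (payoff 4)
  P2 vs A: payoffs [4, 3, 1] → best response X (payoff 4)
  P2 vs B: payoffs [4, 3, 0] → best response X (payoff 4)
  P2 vs C: payoffs [3, 3, 2] → best response X/Y (payoff 3)
Mutual best responses: (C,X) → Nash equilibria.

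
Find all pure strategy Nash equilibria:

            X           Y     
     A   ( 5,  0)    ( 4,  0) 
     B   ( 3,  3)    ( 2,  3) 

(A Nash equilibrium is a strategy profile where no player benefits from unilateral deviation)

Nash equilibrium: (A, X), (A, Y)

Work:
Best responses:
  P1 vs X: payoffs [5, 3] → best response A (payoff 5)
  P1 vs Y: payoffs [4, 2] → best response A (payoff 4)
  P2 vs A: payoffs [0, 0] → best response X/Y (payoff 0)
  P2 vs B: payoffs [3, 3] → best response X/Y (payoff 3)
Mutual best responses: (A,X), (A,Y) → Nash equilibria.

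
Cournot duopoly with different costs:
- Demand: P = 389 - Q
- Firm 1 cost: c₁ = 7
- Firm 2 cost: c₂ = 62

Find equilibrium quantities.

q₁* = 145.67, q₂* = 90.67

Work:
Reaction: q₁ = (389 - 7 - q₂)/2
Reaction: q₂ = (389 - 62 - q₁)/2
Solve simultaneously:
q₁* = (389 - 2×7 + 62)/3 = 145.67
q₂* = (389 - 2×62 + 7)/3 = 90.67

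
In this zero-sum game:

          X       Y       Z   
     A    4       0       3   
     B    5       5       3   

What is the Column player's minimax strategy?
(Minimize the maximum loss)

Column should play Z, value = 3

Work:
Column player minimizes Row's maximum payoff:
Column X: max payoff to Row = 5
Column Y: max payoff to Row = 5
Column Z: max payoff to Row = 3
Minimum is 3, achieved by column Z.
Minimax strategy: Z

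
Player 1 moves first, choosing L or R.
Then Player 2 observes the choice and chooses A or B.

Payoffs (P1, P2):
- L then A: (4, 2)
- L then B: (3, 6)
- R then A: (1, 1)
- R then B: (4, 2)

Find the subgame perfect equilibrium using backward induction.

P1 plays R, P2 plays B after L and B after R; Payoff (4, 2)

Work:
Backward induction:
After L: P2 chooses B → P1 gets 3
After R: P2 chooses B → P1 gets 4
P1 chooses R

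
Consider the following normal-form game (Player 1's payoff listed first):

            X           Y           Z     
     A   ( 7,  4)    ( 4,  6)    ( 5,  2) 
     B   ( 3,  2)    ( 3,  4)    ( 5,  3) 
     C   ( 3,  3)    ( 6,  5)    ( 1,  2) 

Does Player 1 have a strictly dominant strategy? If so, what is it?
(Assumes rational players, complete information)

No strictly dominant strategy exists for Player 1

Work:
A strategy strictly dominates another if it gives a strictly higher payoff against every opponent action. Compare each pair of P1's strategies column-by-column:
  A vs B: [7 vs 3, 4 vs 3, 5 vs 5] → A does not strictly dominate B (column Z: 5 ≤ 5)
  A vs C: [7 vs 3, 4 vs 6, 5 vs 1] → A does not strictly dominate C (column Y: 4 ≤ 6)
  B vs A: [3 vs 7, 3 vs 4, 5 vs 5] → B does not strictly dominate A (column X: 3 ≤ 7)
  B vs C: [3 vs 3, 3 vs 6, 5 vs 1] → B does not strictly dominate C (column X: 3 ≤ 3)
  C vs A: [3 vs 7, 6 vs 4, 1 vs 5] → C does not strictly dominate A (column X: 3 ≤ 7)
  C vs B: [3 vs 3, 6 vs 3, 1 vs 5] → C does not strictly dominate B (column X: 3 ≤ 3)
No single strategy strictly dominates all others → no strictly dominant strategy.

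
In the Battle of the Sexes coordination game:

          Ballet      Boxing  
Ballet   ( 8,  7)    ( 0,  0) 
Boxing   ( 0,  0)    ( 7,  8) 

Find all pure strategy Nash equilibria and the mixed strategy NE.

Pure NE: (Ballet, Ballet) and (Boxing, Boxing); Mixed NE: p = 0.5333, q = 0.4667

Work:
Check pure NE:
(Ballet, Ballet): (8, 7) - no unilateral deviation beneficial
(Boxing, Boxing): (7, 8) - no unilateral deviation beneficial
Mixed NE: P1 plays Ballet with p = 0.5333, P2 plays Ballet with q = 0.4667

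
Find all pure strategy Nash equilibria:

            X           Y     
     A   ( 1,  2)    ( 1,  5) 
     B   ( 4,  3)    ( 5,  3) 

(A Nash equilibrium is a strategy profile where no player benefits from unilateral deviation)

Nash equilibrium: (B, X), (B, Y)

Work:
Best responses:
  P1 vs X: payoffs [1, 4] → best response B (payoff 4)
  P1 vs Y: payoffs [1, 5] → best response B (payoff 5)
  P2 vs A: payoffs [2, 5] → best response Y (payoff 5)
  P2 vs B: payoffs [3, 3] → best response X/Y (payoff 3)
Mutual best responses: (B,X), (B,Y) → Nash equilibria.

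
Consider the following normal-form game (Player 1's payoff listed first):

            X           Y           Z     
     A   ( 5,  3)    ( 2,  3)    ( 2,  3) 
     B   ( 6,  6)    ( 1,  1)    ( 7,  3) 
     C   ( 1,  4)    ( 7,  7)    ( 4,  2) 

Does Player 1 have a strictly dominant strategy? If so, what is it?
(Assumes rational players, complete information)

No strictly dominant strategy exists for Player 1

Work:
A strategy strictly dominates another if it gives a strictly higher payoff against every opponent action. Compare each pair of P1's strategies column-by-column:
  A vs B: [5 vs 6, 2 vs 1, 2 vs 7] → A does not strictly dominate B (column X: 5 ≤ 6)
  A vs C: [5 vs 1, 2 vs 7, 2 vs 4] → A does not strictly dominate C (column Y: 2 ≤ 7)
  B vs A: [6 vs 5, 1 vs 2, 7 vs 2] → B does not strictly dominate A (column Y: 1 ≤ 2)
  B vs C: [6 vs 1, 1 vs 7, 7 vs 4] → B does not strictly dominate C (column Y: 1 ≤ 7)
  C vs A: [1 vs 5, 7 vs 2, 4 vs 2] → C does not strictly dominate A (column X: 1 ≤ 5)
  C vs B: [1 vs 6, 7 vs 1, 4 vs 7] → C does not strictly dominate B (column X: 1 ≤ 6)
No single strategy strictly dominates all others → no strictly dominant strategy.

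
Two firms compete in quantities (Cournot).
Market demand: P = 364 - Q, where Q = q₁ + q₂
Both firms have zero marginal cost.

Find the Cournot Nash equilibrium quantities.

q₁* = q₂* = 121.33; P* = 121.33

Work:
Profit: π_i = P·q_i = (a - q_i - q_j)·q_i
FOC: ∂π_i/∂q_i = a - 2q_i - q_j = 0
Reaction function: q_i = (364 - q_j)/2
Symmetry: q* = 364/3 = 121.33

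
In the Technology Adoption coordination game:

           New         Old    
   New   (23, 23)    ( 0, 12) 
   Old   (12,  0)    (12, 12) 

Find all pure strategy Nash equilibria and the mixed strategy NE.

Pure NE: (New, New) and (Old, Old); Mixed NE: p = 0.5217, q = 0.5217

Work:
Check pure NE:
(New, New): (23, 23) - no unilateral deviation beneficial
(Old, Old): (12, 12) - no unilateral deviation beneficial
Mixed NE: P1 plays New with p = 0.5217, P2 plays New with q = 0.5217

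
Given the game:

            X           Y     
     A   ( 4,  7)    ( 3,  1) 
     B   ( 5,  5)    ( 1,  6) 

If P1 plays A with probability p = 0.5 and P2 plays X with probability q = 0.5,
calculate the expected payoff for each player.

E[P1] = 3.25, E[P2] = 4.75

Work:
E[P1] = p·q·π₁(A,X) + p·(1-q)·π₁(A,Y) + (1-p)·q·π₁(B,X) + (1-p)·(1-q)·π₁(B,Y)
= 0.5·0.5·4 + 0.5·0.5·3 + 0.5·0.5·5 + 0.5·0.5·1
= 3.25

E[P2] = 4.75 (similar calculation)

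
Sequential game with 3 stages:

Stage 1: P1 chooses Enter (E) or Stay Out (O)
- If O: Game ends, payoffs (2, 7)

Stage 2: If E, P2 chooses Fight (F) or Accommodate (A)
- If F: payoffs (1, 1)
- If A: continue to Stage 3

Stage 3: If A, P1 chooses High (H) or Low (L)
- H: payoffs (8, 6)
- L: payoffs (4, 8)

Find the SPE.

SPE: (E, A, H); Outcome (8, 6)

Work:
Stage 3: P1 chooses H (8 vs 4)
Stage 2: P2: F->1, A->6 (anticipating H). Choose A
Stage 1: P1: O->2, E->8 (anticipating A, H). Choose E
SPE path: E -> A -> H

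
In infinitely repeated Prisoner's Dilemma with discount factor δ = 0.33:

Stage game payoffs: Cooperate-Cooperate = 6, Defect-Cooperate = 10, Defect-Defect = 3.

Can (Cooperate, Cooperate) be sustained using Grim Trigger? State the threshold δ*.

δ* = 0.5714; since δ = 0.33 < 0.5714, cooperation cannot be sustained

Work:
For Grim Trigger:
Cooperate forever: 6/(1-δ)
Defect then punished: 10 + 3·δ/(1-δ)
Need: 6/(1-δ) ≥ 10 + 3·δ/(1-δ)
Solving: δ ≥ (T-R)/(T-P) = (10-6)/(10-3) = 0.5714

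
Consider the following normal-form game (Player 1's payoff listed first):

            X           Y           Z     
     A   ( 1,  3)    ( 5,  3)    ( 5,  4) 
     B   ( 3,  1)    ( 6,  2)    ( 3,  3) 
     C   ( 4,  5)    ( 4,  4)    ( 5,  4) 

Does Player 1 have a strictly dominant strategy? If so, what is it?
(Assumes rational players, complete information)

No strictly dominant strategy exists for Player 1

Work:
A strategy strictly dominates another if it gives a strictly higher payoff against every opponent action. Compare each pair of P1's strategies column-by-column:
  A vs B: [1 vs 3, 5 vs 6, 5 vs 3] → A does not strictly dominate B (column X: 1 ≤ 3)
  A vs C: [1 vs 4, 5 vs 4, 5 vs 5] → A does not strictly dominate C (column X: 1 ≤ 4)
  B vs A: [3 vs 1, 6 vs 5, 3 vs 5] → B does not strictly dominate A (column Z: 3 ≤ 5)
  B vs C: [3 vs 4, 6 vs 4, 3 vs 5] → B does not strictly dominate C (column X: 3 ≤ 4)
  C vs A: [4 vs 1, 4 vs 5, 5 vs 5] → C does not strictly dominate A (column Y: 4 ≤ 5)
  C vs B: [4 vs 3, 4 vs 6, 5 vs 3] → C does not strictly dominate B (column Y: 4 ≤ 6)
No single strategy strictly dominates all others → no strictly dominant strategy.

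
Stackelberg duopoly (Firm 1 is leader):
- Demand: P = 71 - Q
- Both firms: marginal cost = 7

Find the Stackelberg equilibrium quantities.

q₁* (leader) = 32.0, q₂* (follower) = 16.0

Work:
Follower's reaction: q₂ = (a - c - q₁)/2
Leader substitutes: π₁ = q₁·(a - q₁ - (a-c-q₁)/2 - c)
FOC: q₁* = (71 - 7)/2 = 32.00
Then: q₂* = (71 - 7 - 32.0)/2 = 16.00
Leader has first-mover advantage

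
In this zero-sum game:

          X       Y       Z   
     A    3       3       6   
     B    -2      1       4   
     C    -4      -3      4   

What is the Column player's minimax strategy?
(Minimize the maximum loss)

Column should play X or Y (all achieve the minimum), value = 3

Work:
Column player minimizes Row's maximum payoff:
Column X: max payoff to Row = 3
Column Y: max payoff to Row = 3
Column Z: max payoff to Row = 6
Minimum is 3, achieved by columns X, Y (tied).
Each of X or Y is a minimax strategy.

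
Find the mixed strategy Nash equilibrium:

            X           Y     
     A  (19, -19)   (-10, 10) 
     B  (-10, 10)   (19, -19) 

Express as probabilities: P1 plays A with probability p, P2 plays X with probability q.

p = 0.5, q = 0.5

Work:
Find probabilities that make opponent indifferent:
P2 chooses q to make P1 indifferent between A and B
P1 chooses p to make P2 indifferent between X and Y
Mixed NE: P1 plays (A: 0.5, B: 0.5), P2 plays (X: 0.5, Y: 0.5)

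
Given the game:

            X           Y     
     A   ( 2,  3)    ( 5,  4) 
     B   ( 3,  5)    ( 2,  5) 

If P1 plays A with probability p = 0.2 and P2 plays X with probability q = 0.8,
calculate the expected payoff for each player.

E[P1] = 2.76, E[P2] = 4.64

Work:
E[P1] = p·q·π₁(A,X) + p·(1-q)·π₁(A,Y) + (1-p)·q·π₁(B,X) + (1-p)·(1-q)·π₁(B,Y)
= 0.2·0.8·2 + 0.2·0.2·5 + 0.8·0.8·3 + 0.8·0.2·2
= 2.76

E[P2] = 4.64 (similar calculation)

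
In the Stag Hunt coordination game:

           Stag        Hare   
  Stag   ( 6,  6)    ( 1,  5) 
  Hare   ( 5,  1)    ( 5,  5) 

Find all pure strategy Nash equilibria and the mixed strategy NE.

Pure NE: (Stag, Stag) and (Hare, Hare); Mixed NE: p = 0.8, q = 0.8

Work:
Check pure NE:
(Stag, Stag): (6, 6) - no unilateral deviation beneficial
(Hare, Hare): (5, 5) - no unilateral deviation beneficial
Mixed NE: P1 plays Stag with p = 0.8, P2 plays Stag with q = 0.8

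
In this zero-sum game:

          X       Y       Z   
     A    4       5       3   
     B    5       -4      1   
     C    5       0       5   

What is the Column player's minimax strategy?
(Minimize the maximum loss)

Column should play X or Y or Z (all achieve the minimum), value = 5

Work:
Column player minimizes Row's maximum payoff:
Column X: max payoff to Row = 5
Column Y: max payoff to Row = 5
Column Z: max payoff to Row = 5
Minimum is 5, achieved by columns X, Y, Z (tied).
Each of X or Y or Z is a minimax strategy.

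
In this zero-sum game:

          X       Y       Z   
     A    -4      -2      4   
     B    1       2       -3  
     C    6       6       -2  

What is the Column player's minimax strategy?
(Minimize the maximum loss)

Column should play Z, value = 4

Work:
Column player minimizes Row's maximum payoff:
Column X: max payoff to Row = 6
Column Y: max payoff to Row = 6
Column Z: max payoff to Row = 4
Minimum is 4, achieved by column Z.
Minimax strategy: Z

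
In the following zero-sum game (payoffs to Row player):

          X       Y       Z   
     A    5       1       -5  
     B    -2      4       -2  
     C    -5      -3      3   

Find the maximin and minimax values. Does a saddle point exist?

Maximin = -2, Minimax = 3, Saddle: False

Work:
Row minimums: [-5, -2, -5] → maximin = -2
Column maximums: [5, 4, 3] → minimax = 3
No saddle point (maximin ≠ minimax). Mixed strategy needed.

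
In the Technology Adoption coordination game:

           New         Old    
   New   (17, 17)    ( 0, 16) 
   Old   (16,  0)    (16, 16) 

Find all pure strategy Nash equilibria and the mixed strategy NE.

Pure NE: (New, New) and (Old, Old); Mixed NE: p = 0.9412, q = 0.9412

Work:
Check pure NE:
(New, New): (17, 17) - no unilateral deviation beneficial
(Old, Old): (16, 16) - no unilateral deviation beneficial
Mixed NE: P1 plays New with p = 0.9412, P2 plays New with q = 0.9412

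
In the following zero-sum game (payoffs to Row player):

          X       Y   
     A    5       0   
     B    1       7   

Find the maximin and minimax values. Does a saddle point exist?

Maximin = 1, Minimax = 5, Saddle: False

Work:
Row minimums: [0, 1] → maximin = 1
Column maximums: [5, 7] → minimax = 5
No saddle point (maximin ≠ minimax). Mixed strategy needed.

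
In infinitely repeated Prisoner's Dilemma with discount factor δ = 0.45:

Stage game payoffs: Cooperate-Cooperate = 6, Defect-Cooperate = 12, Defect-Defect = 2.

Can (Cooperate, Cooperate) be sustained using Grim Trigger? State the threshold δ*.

δ* = 0.6; since δ = 0.45 < 0.6, cooperation cannot be sustained

Work:
For Grim Trigger:
Cooperate forever: 6/(1-δ)
Defect then punished: 12 + 2·δ/(1-δ)
Need: 6/(1-δ) ≥ 12 + 2·δ/(1-δ)
Solving: δ ≥ (T-R)/(T-P) = (12-6)/(12-2) = 0.6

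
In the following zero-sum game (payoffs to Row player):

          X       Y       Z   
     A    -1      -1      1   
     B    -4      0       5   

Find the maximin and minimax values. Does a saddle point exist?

Maximin = -1, Minimax = -1, Saddle: True

Work:
Row minimums: [-1, -4] → maximin = -1
Column maximums: [-1, 0, 5] → minimax = -1
Saddle point exists! Game value = -1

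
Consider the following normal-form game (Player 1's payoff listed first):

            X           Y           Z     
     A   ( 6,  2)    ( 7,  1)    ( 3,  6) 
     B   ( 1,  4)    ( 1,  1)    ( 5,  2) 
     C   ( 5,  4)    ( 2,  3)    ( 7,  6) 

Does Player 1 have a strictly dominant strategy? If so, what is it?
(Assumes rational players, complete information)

No strictly dominant strategy exists for Player 1

Work:
A strategy strictly dominates another if it gives a strictly higher payoff against every opponent action. Compare each pair of P1's strategies column-by-column:
  A vs B: [6 vs 1, 7 vs 1, 3 vs 5] → A does not strictly dominate B (column Z: 3 ≤ 5)
  A vs C: [6 vs 5, 7 vs 2, 3 vs 7] → A does not strictly dominate C (column Z: 3 ≤ 7)
  B vs A: [1 vs 6, 1 vs 7, 5 vs 3] → B does not strictly dominate A (column X: 1 ≤ 6)
  B vs C: [1 vs 5, 1 vs 2, 5 vs 7] → B does not strictly dominate C (column X: 1 ≤ 5)
  C vs A: [5 vs 6, 2 vs 7, 7 vs 3] → C does not strictly dominate A (column X: 5 ≤ 6)
  C vs B: [5 vs 1, 2 vs 1, 7 vs 5] → C strictly dominates B
No single strategy strictly dominates all others → no strictly dominant strategy.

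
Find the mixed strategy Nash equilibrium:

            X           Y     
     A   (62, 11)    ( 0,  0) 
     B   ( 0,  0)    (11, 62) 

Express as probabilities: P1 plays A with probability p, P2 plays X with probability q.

p = 0.8493, q = 0.1507

Work:
Find probabilities that make opponent indifferent:
P2 chooses q to make P1 indifferent between A and B
P1 chooses p to make P2 indifferent between X and Y
Mixed NE: P1 plays (A: 0.8493, B: 0.1507), P2 plays (X: 0.1507, Y: 0.8493)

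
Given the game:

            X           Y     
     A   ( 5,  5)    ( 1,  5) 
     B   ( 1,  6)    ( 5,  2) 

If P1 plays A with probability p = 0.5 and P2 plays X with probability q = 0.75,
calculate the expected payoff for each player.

E[P1] = 3.0, E[P2] = 5.0

Work:
E[P1] = p·q·π₁(A,X) + p·(1-q)·π₁(A,Y) + (1-p)·q·π₁(B,X) + (1-p)·(1-q)·π₁(B,Y)
= 0.5·0.75·5 + 0.5·0.25·1 + 0.5·0.75·1 + 0.5·0.25·5
= 3.0

E[P2] = 5.0 (similar calculation)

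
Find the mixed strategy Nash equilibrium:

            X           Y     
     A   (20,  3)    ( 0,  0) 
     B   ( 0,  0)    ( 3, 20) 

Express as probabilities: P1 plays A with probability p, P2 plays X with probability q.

p = 0.8696, q = 0.1304

Work:
Find probabilities that make opponent indifferent:
P2 chooses q to make P1 indifferent between A and B
P1 chooses p to make P2 indifferent between X and Y
Mixed NE: P1 plays (A: 0.8696, B: 0.1304), P2 plays (X: 0.1304, Y: 0.8696)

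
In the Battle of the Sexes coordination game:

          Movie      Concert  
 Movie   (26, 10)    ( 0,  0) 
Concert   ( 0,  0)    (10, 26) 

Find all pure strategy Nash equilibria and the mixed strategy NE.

Pure NE: (Movie, Movie) and (Concert, Concert); Mixed NE: p = 0.7222, q = 0.2778

Work:
Check pure NE:
(Movie, Movie): (26, 10) - no unilateral deviation beneficial
(Concert, Concert): (10, 26) - no unilateral deviation beneficial
Mixed NE: P1 plays Movie with p = 0.7222, P2 plays Movie with q = 0.2778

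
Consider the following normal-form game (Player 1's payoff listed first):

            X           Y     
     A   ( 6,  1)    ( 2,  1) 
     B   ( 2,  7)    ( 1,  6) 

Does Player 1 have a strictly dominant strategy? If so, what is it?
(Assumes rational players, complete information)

Yes, Player 1's strictly dominant strategy is A

Work:
A strategy strictly dominates another if it gives a strictly higher payoff against every opponent action. Compare each pair of P1's strategies column-by-column:
  A vs B: [6 vs 2, 2 vs 1] → A strictly dominates B
  B vs A: [2 vs 6, 1 vs 2] → B does not strictly dominate A (column X: 2 ≤ 6)
A strictly dominates every other strategy → strictly dominant.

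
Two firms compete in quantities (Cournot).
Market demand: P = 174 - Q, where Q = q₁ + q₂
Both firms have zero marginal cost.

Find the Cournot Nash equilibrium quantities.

q₁* = q₂* = 58.0; P* = 58.0

Work:
Profit: π_i = P·q_i = (a - q_i - q_j)·q_i
FOC: ∂π_i/∂q_i = a - 2q_i - q_j = 0
Reaction function: q_i = (174 - q_j)/2
Symmetry: q* = 174/3 = 58.0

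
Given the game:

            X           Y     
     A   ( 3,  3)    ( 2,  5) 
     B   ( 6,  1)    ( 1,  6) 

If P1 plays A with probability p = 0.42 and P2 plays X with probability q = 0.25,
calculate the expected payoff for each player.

E[P1] = 2.25, E[P2] = 4.645

Work:
E[P1] = p·q·π₁(A,X) + p·(1-q)·π₁(A,Y) + (1-p)·q·π₁(B,X) + (1-p)·(1-q)·π₁(B,Y)
= 0.42·0.25·3 + 0.42·0.75·2 + 0.58·0.25·6 + 0.58·0.75·1
= 2.25

E[P2] = 4.645 (similar calculation)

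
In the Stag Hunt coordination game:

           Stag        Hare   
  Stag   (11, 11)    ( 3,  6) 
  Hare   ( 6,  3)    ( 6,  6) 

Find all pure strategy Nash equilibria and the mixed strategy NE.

Pure NE: (Stag, Stag) and (Hare, Hare); Mixed NE: p = 0.375, q = 0.375

Work:
Check pure NE:
(Stag, Stag): (11, 11) - no unilateral deviation beneficial
(Hare, Hare): (6, 6) - no unilateral deviation beneficial
Mixed NE: P1 plays Stag with p = 0.375, P2 plays Stag with q = 0.375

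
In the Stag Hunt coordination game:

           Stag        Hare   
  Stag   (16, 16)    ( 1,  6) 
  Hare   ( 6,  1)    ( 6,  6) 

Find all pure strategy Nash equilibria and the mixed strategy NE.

Pure NE: (Stag, Stag) and (Hare, Hare); Mixed NE: p = 0.3333, q = 0.3333

Work:
Check pure NE:
(Stag, Stag): (16, 16) - no unilateral deviation beneficial
(Hare, Hare): (6, 6) - no unilateral deviation beneficial
Mixed NE: P1 plays Stag with p = 0.3333, P2 plays Stag with q = 0.3333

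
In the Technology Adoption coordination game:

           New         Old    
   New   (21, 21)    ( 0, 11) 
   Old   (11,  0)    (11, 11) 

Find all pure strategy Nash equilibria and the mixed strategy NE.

Pure NE: (New, New) and (Old, Old); Mixed NE: p = 0.5238, q = 0.5238

Work:
Check pure NE:
(New, New): (21, 21) - no unilateral deviation beneficial
(Old, Old): (11, 11) - no unilateral deviation beneficial
Mixed NE: P1 plays New with p = 0.5238, P2 plays New with q = 0.5238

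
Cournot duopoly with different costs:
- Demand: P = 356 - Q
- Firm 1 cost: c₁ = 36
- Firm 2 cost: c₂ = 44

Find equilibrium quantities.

q₁* = 109.33, q₂* = 101.33

Work:
Reaction: q₁ = (356 - 36 - q₂)/2
Reaction: q₂ = (356 - 44 - q₁)/2
Solve simultaneously:
q₁* = (356 - 2×36 + 44)/3 = 109.33
q₂* = (356 - 2×44 + 36)/3 = 101.33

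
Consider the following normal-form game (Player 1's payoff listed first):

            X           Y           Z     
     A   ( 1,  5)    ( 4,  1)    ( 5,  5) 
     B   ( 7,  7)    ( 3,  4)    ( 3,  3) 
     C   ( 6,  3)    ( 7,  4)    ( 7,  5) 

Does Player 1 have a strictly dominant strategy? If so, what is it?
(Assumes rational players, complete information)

No strictly dominant strategy exists for Player 1

Work:
A strategy strictly dominates another if it gives a strictly higher payoff against every opponent action. Compare each pair of P1's strategies column-by-column:
  A vs B: [1 vs 7, 4 vs 3, 5 vs 3] → A does not strictly dominate B (column X: 1 ≤ 7)
  A vs C: [1 vs 6, 4 vs 7, 5 vs 7] → A does not strictly dominate C (column X: 1 ≤ 6)
  B vs A: [7 vs 1, 3 vs 4, 3 vs 5] → B does not strictly dominate A (column Y: 3 ≤ 4)
  B vs C: [7 vs 6, 3 vs 7, 3 vs 7] → B does not strictly dominate C (column Y: 3 ≤ 7)
  C vs A: [6 vs 1, 7 vs 4, 7 vs 5] → C strictly dominates A
  C vs B: [6 vs 7, 7 vs 3, 7 vs 3] → C does not strictly dominate B (column X: 6 ≤ 7)
No single strategy strictly dominates all others → no strictly dominant strategy.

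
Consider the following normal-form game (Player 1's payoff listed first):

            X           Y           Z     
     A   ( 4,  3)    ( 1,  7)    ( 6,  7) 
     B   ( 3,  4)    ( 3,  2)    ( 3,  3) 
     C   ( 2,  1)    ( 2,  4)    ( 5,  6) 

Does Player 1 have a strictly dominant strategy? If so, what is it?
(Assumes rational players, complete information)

No strictly dominant strategy exists for Player 1

Work:
A strategy strictly dominates another if it gives a strictly higher payoff against every opponent action. Compare each pair of P1's strategies column-by-column:
  A vs B: [4 vs 3, 1 vs 3, 6 vs 3] → A does not strictly dominate B (column Y: 1 ≤ 3)
  A vs C: [4 vs 2, 1 vs 2, 6 vs 5] → A does not strictly dominate C (column Y: 1 ≤ 2)
  B vs A: [3 vs 4, 3 vs 1, 3 vs 6] → B does not strictly dominate A (column X: 3 ≤ 4)
  B vs C: [3 vs 2, 3 vs 2, 3 vs 5] → B does not strictly dominate C (column Z: 3 ≤ 5)
  C vs A: [2 vs 4, 2 vs 1, 5 vs 6] → C does not strictly dominate A (column X: 2 ≤ 4)
  C vs B: [2 vs 3, 2 vs 3, 5 vs 3] → C does not strictly dominate B (column X: 2 ≤ 3)
No single strategy strictly dominates all others → no strictly dominant strategy.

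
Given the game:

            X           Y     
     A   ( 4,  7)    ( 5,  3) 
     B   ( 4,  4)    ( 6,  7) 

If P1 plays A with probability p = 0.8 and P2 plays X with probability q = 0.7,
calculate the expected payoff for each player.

E[P1] = 4.36, E[P2] = 5.62

Work:
E[P1] = p·q·π₁(A,X) + p·(1-q)·π₁(A,Y) + (1-p)·q·π₁(B,X) + (1-p)·(1-q)·π₁(B,Y)
= 0.8·0.7·4 + 0.8·0.3·5 + 0.2·0.7·4 + 0.2·0.3·6
= 4.36

E[P2] = 5.62 (similar calculation)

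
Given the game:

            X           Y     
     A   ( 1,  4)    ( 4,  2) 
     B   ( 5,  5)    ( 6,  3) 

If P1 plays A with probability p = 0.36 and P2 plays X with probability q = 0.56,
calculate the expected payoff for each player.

E[P1] = 4.3168, E[P2] = 3.76

Work:
E[P1] = p·q·π₁(A,X) + p·(1-q)·π₁(A,Y) + (1-p)·q·π₁(B,X) + (1-p)·(1-q)·π₁(B,Y)
= 0.36·0.56·1 + 0.36·0.44·4 + 0.64·0.56·5 + 0.64·0.44·6
= 4.3168

E[P2] = 3.76 (similar calculation)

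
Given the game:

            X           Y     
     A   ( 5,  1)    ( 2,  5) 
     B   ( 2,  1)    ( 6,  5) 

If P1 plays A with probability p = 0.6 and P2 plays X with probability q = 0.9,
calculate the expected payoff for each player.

E[P1] = 3.78, E[P2] = 1.4

Work:
E[P1] = p·q·π₁(A,X) + p·(1-q)·π₁(A,Y) + (1-p)·q·π₁(B,X) + (1-p)·(1-q)·π₁(B,Y)
= 0.6·0.9·5 + 0.6·0.1·2 + 0.4·0.9·2 + 0.4·0.1·6
= 3.78

E[P2] = 1.4 (similar calculation)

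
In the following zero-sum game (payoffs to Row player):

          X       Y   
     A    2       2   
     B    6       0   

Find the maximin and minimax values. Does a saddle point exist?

Maximin = 2, Minimax = 2, Saddle: True

Work:
Row minimums: [2, 0] → maximin = 2
Column maximums: [6, 2] → minimax = 2
Saddle point exists! Game value = 2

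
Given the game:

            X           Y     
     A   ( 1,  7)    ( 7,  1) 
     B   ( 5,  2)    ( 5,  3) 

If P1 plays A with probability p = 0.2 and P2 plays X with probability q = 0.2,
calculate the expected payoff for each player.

E[P1] = 5.16, E[P2] = 2.68

Work:
E[P1] = p·q·π₁(A,X) + p·(1-q)·π₁(A,Y) + (1-p)·q·π₁(B,X) + (1-p)·(1-q)·π₁(B,Y)
= 0.2·0.2·1 + 0.2·0.8·7 + 0.8·0.2·5 + 0.8·0.8·5
= 5.16

E[P2] = 2.68 (similar calculation)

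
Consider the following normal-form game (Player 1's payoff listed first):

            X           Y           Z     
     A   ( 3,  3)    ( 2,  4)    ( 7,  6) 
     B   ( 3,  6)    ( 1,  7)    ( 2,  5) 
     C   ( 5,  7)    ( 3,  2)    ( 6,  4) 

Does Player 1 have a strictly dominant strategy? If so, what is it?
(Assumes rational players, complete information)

No strictly dominant strategy exists for Player 1

Work:
A strategy strictly dominates another if it gives a strictly higher payoff against every opponent action. Compare each pair of P1's strategies column-by-column:
  A vs B: [3 vs 3, 2 vs 1, 7 vs 2] → A does not strictly dominate B (column X: 3 ≤ 3)
  A vs C: [3 vs 5, 2 vs 3, 7 vs 6] → A does not strictly dominate C (column X: 3 ≤ 5)
  B vs A: [3 vs 3, 1 vs 2, 2 vs 7] → B does not strictly dominate A (column X: 3 ≤ 3)
  B vs C: [3 vs 5, 1 vs 3, 2 vs 6] → B does not strictly dominate C (column X: 3 ≤ 5)
  C vs A: [5 vs 3, 3 vs 2, 6 vs 7] → C does not strictly dominate A (column Z: 6 ≤ 7)
  C vs B: [5 vs 3, 3 vs 1, 6 vs 2] → C strictly dominates B
No single strategy strictly dominates all others → no strictly dominant strategy.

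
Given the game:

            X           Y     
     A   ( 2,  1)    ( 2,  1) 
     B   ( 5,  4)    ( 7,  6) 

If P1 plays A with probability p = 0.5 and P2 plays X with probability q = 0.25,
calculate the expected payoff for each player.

E[P1] = 4.25, E[P2] = 3.25

Work:
E[P1] = p·q·π₁(A,X) + p·(1-q)·π₁(A,Y) + (1-p)·q·π₁(B,X) + (1-p)·(1-q)·π₁(B,Y)
= 0.5·0.25·2 + 0.5·0.75·2 + 0.5·0.25·5 + 0.5·0.75·7
= 4.25

E[P2] = 3.25 (similar calculation)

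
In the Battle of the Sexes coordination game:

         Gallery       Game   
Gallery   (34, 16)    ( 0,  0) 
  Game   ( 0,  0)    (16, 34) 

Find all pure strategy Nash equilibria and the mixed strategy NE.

Pure NE: (Gallery, Gallery) and (Game, Game); Mixed NE: p = 0.68, q = 0.32

Work:
Check pure NE:
(Gallery, Gallery): (34, 16) - no unilateral deviation beneficial
(Game, Game): (16, 34) - no unilateral deviation beneficial
Mixed NE: P1 plays Gallery with p = 0.68, P2 plays Gallery with q = 0.32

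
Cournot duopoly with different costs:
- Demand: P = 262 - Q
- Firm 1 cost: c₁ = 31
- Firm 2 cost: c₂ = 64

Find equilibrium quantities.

q₁* = 88.0, q₂* = 55.0

Work:
Reaction: q₁ = (262 - 31 - q₂)/2
Reaction: q₂ = (262 - 64 - q₁)/2
Solve simultaneously:
q₁* = (262 - 2×31 + 64)/3 = 88.0
q₂* = (262 - 2×64 + 31)/3 = 55.0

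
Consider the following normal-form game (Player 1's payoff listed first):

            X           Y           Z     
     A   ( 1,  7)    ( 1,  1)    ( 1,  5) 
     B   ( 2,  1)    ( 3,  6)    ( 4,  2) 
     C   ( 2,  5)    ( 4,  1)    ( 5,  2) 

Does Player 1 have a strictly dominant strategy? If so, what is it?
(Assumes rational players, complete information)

No strictly dominant strategy exists for Player 1

Work:
A strategy strictly dominates another if it gives a strictly higher payoff against every opponent action. Compare each pair of P1's strategies column-by-column:
  A vs B: [1 vs 2, 1 vs 3, 1 vs 4] → A does not strictly dominate B (column X: 1 ≤ 2)
  A vs C: [1 vs 2, 1 vs 4, 1 vs 5] → A does not strictly dominate C (column X: 1 ≤ 2)
  B vs A: [2 vs 1, 3 vs 1, 4 vs 1] → B strictly dominates A
  B vs C: [2 vs 2, 3 vs 4, 4 vs 5] → B does not strictly dominate C (column X: 2 ≤ 2)
  C vs A: [2 vs 1, 4 vs 1, 5 vs 1] → C strictly dominates A
  C vs B: [2 vs 2, 4 vs 3, 5 vs 4] → C does not strictly dominate B (column X: 2 ≤ 2)
No single strategy strictly dominates all others → no strictly dominant strategy.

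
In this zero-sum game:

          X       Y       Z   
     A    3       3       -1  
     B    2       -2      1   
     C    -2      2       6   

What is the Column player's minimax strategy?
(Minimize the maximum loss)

Column should play X or Y (all achieve the minimum), value = 3

Work:
Column player minimizes Row's maximum payoff:
Column X: max payoff to Row = 3
Column Y: max payoff to Row = 3
Column Z: max payoff to Row = 6
Minimum is 3, achieved by columns X, Y (tied).
Each of X or Y is a minimax strategy.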